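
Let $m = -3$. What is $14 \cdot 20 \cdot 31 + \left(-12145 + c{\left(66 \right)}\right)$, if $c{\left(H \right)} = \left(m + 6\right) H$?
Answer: $-3267$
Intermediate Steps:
$c{\left(H \right)} = 3 H$ ($c{\left(H \right)} = \left(-3 + 6\right) H = 3 H$)
$14 \cdot 20 \cdot 31 + \left(-12145 + c{\left(66 \right)}\right) = 14 \cdot 20 \cdot 31 + \left(-12145 + 3 \cdot 66\right) = 280 \cdot 31 + \left(-12145 + 198\right) = 8680 - 11947 = -3267$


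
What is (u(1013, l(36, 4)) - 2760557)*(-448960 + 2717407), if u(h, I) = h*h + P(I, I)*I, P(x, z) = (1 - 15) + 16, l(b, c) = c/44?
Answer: -43278035272902/11 ≈ -3.9344e+12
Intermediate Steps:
l(b, c) = c/44 (l(b, c) = c*(1/44) = c/44)
P(x, z) = 2 (P(x, z) = -14 + 16 = 2)
u(h, I) = h**2 + 2*I (u(h, I) = h*h + 2*I = h**2 + 2*I)
(u(1013, l(36, 4)) - 2760557)*(-448960 + 2717407) = ((1013**2 + 2*((1/44)*4)) - 2760557)*(-448960 + 2717407) = ((1026169 + 2*(1/11)) - 2760557)*2268447 = ((1026169 + 2/11) - 2760557)*2268447 = (11287861/11 - 2760557)*2268447 = -19078266/11*2268447 = -43278035272902/11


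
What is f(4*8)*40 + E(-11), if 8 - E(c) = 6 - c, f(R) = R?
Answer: 1271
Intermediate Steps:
E(c) = 2 + c (E(c) = 8 - (6 - c) = 8 + (-6 + c) = 2 + c)
f(4*8)*40 + E(-11) = (4*8)*40 + (2 - 11) = 32*40 - 9 = 1280 - 9 = 1271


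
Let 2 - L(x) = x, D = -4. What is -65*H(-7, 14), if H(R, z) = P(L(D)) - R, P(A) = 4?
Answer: -715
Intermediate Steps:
L(x) = 2 - x
H(R, z) = 4 - R
-65*H(-7, 14) = -65*(4 - 1*(-7)) = -65*(4 + 7) = -65*11 = -715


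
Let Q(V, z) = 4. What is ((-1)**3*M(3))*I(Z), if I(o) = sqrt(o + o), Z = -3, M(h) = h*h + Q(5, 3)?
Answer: -13*I*sqrt(6) ≈ -31.843*I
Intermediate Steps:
M(h) = 4 + h**2 (M(h) = h*h + 4 = h**2 + 4 = 4 + h**2)
I(o) = sqrt(2)*sqrt(o) (I(o) = sqrt(2*o) = sqrt(2)*sqrt(o))
((-1)**3*M(3))*I(Z) = ((-1)**3*(4 + 3**2))*(sqrt(2)*sqrt(-3)) = (-(4 + 9))*(sqrt(2)*(I*sqrt(3))) = (-1*13)*(I*sqrt(6)) = -13*I*sqrt(6)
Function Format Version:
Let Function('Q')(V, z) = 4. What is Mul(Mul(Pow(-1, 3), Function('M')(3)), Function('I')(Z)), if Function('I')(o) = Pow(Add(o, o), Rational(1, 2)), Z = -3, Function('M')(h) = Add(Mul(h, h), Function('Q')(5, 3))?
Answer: Mul(-13, I, Pow(6, Rational(1, 2))) ≈ Mul(-31.843, I)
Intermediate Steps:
Function('M')(h) = Add(4, Pow(h, 2)) (Function('M')(h) = Add(Mul(h, h), 4) = Add(Pow(h, 2), 4) = Add(4, Pow(h, 2)))
Function('I')(o) = Mul(Pow(2, Rational(1, 2)), Pow(o, Rational(1, 2))) (Function('I')(o) = Pow(Mul(2, o), Rational(1, 2)) = Mul(Pow(2, Rational(1, 2)), Pow(o, Rational(1, 2))))
Mul(Mul(Pow(-1, 3), Function('M')(3)), Function('I')(Z)) = Mul(Mul(Pow(-1, 3), Add(4, Pow(3, 2))), Mul(Pow(2, Rational(1, 2)), Pow(-3, Rational(1, 2)))) = Mul(Mul(-1, Add(4, 9)), Mul(Pow(2, Rational(1, 2)), Mul(I, Pow(3, Rational(1, 2))))) = Mul(Mul(-1, 13), Mul(I, Pow(6, Rational(1, 2)))) = Mul(-13, Mul(I, Pow(6, Rational(1, 2)))) = Mul(-13, I, Pow(6, Rational(1, 2)))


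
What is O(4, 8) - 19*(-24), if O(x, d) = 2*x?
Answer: 464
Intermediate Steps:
O(4, 8) - 19*(-24) = 2*4 - 19*(-24) = 8 + 456 = 464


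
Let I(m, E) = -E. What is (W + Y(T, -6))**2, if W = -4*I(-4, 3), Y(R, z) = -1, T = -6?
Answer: 121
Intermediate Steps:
W = 12 (W = -(-4)*3 = -4*(-3) = 12)
(W + Y(T, -6))**2 = (12 - 1)**2 = 11**2 = 121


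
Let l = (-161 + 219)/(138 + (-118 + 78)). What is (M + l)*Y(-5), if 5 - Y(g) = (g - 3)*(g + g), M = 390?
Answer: -1435425/49 ≈ -29294.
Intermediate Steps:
Y(g) = 5 - 2*g*(-3 + g) (Y(g) = 5 - (g - 3)*(g + g) = 5 - (-3 + g)*2*g = 5 - 2*g*(-3 + g))
l = 29/49 (l = 58/(138 - 40) = 58/98 = 58*(1/98) = 29/49 ≈ 0.59184)
(M + l)*Y(-5) = (390 + 29/49)*(5 - 2*(-5)² + 6*(-5)) = 19139*(5 - 2*25 - 30)/49 = 19139*(5 - 50 - 30)/49 = (19139/49)*(-75) = -1435425/49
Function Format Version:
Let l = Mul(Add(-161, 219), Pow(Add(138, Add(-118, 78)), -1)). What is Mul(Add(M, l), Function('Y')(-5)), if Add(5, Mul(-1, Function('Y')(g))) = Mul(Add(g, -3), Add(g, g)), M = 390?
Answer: Rational(-1435425, 49) ≈ -29294.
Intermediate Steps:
Function('Y')(g) = Add(5, Mul(-2, g, Add(-3, g))) (Function('Y')(g) = Add(5, Mul(-1, Mul(Add(g, -3), Add(g, g)))) = Add(5, Mul(-1, Mul(Add(-3, g), Mul(2, g)))) = Add(5, Mul(-1, Mul(2, g, Add(-3, g)))) = Add(5, Mul(-2, g, Add(-3, g))))
l = Rational(29, 49) (l = Mul(58, Pow(Add(138, -40), -1)) = Mul(58, Pow(98, -1)) = Mul(58, Rational(1, 98)) = Rational(29, 49) ≈ 0.59184)
Mul(Add(M, l), Function('Y')(-5)) = Mul(Add(390, Rational(29, 49)), Add(5, Mul(-2, Pow(-5, 2)), Mul(6, -5))) = Mul(Rational(19139, 49), Add(5, Mul(-2, 25), -30)) = Mul(Rational(19139, 49), Add(5, -50, -30)) = Mul(Rational(19139, 49), -75) = Rational(-1435425, 49)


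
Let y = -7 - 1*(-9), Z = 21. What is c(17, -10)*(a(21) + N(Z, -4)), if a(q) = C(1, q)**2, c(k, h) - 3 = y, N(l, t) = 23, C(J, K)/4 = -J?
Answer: 195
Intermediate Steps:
C(J, K) = -4*J (C(J, K) = 4*(-J) = -4*J)
y = 2 (y = -7 + 9 = 2)
c(k, h) = 5 (c(k, h) = 3 + 2 = 5)
a(q) = 16 (a(q) = (-4*1)**2 = (-4)**2 = 16)
c(17, -10)*(a(21) + N(Z, -4)) = 5*(16 + 23) = 5*39 = 195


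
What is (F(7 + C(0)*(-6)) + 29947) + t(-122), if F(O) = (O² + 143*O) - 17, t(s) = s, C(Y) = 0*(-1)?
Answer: 30858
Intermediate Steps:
C(Y) = 0
F(O) = -17 + O² + 143*O
(F(7 + C(0)*(-6)) + 29947) + t(-122) = ((-17 + (7 + 0*(-6))² + 143*(7 + 0*(-6))) + 29947) - 122 = ((-17 + (7 + 0)² + 143*(7 + 0)) + 29947) - 122 = ((-17 + 7² + 143*7) + 29947) - 122 = ((-17 + 49 + 1001) + 29947) - 122 = (1033 + 29947) - 122 = 30980 - 122 = 30858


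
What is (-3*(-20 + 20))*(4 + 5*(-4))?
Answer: 0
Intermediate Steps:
(-3*(-20 + 20))*(4 + 5*(-4)) = (-3*0)*(4 - 20) = 0*(-16) = 0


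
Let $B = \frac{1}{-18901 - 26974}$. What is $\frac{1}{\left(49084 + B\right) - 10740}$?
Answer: $\frac{45875}{1759030999} \approx 2.608 \cdot 10^{-5}$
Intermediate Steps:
$B = - \frac{1}{45875}$ ($B = \frac{1}{-45875} = - \frac{1}{45875} \approx -2.1798 \cdot 10^{-5}$)
$\frac{1}{\left(49084 + B\right) - 10740} = \frac{1}{\left(49084 - \frac{1}{45875}\right) - 10740} = \frac{1}{\frac{2251728499}{45875} - 10740} = \frac{1}{\frac{1759030999}{45875}} = \frac{45875}{1759030999}$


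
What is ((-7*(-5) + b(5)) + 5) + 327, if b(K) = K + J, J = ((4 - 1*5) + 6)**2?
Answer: 397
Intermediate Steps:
J = 25 (J = ((4 - 5) + 6)**2 = (-1 + 6)**2 = 5**2 = 25)
b(K) = 25 + K (b(K) = K + 25 = 25 + K)
((-7*(-5) + b(5)) + 5) + 327 = ((-7*(-5) + (25 + 5)) + 5) + 327 = ((35 + 30) + 5) + 327 = (65 + 5) + 327 = 70 + 327 = 397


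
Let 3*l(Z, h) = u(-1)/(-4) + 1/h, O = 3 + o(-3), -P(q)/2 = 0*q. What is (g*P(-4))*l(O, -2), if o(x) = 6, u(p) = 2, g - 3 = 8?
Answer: 0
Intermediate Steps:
g = 11 (g = 3 + 8 = 11)
P(q) = 0 (P(q) = -0*q = -2*0 = 0)
O = 9 (O = 3 + 6 = 9)
l(Z, h) = -⅙ + 1/(3*h) (l(Z, h) = (2/(-4) + 1/h)/3 = (2*(-¼) + 1/h)/3 = (-½ + 1/h)/3 = -⅙ + 1/(3*h))
(g*P(-4))*l(O, -2) = (11*0)*((⅙)*(2 - 1*(-2))/(-2)) = 0*((⅙)*(-½)*(2 + 2)) = 0*((⅙)*(-½)*4) = 0*(-⅓) = 0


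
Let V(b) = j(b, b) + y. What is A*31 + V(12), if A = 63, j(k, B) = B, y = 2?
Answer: 1967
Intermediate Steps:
V(b) = 2 + b (V(b) = b + 2 = 2 + b)
A*31 + V(12) = 63*31 + (2 + 12) = 1953 + 14 = 1967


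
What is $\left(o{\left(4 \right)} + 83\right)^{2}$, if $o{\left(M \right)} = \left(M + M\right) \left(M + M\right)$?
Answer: $21609$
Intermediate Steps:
$o{\left(M \right)} = 4 M^{2}$ ($o{\left(M \right)} = 2 M 2 M = 4 M^{2}$)
$\left(o{\left(4 \right)} + 83\right)^{2} = \left(4 \cdot 4^{2} + 83\right)^{2} = \left(4 \cdot 16 + 83\right)^{2} = \left(64 + 83\right)^{2} = 147^{2} = 21609$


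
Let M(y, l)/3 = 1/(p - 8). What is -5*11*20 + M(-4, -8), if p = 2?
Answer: -2201/2 ≈ -1100.5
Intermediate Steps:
M(y, l) = -½ (M(y, l) = 3/(2 - 8) = 3/(-6) = 3*(-⅙) = -½)
-5*11*20 + M(-4, -8) = -5*11*20 - ½ = -55*20 - ½ = -1100 - ½ = -2201/2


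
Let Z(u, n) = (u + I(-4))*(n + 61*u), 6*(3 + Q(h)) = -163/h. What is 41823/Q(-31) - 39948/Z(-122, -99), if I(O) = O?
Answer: -1231905201068/62552595 ≈ -19694.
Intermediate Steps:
Q(h) = -3 - 163/(6*h) (Q(h) = -3 + (-163/h)/6 = -3 - 163/(6*h))
Z(u, n) = (-4 + u)*(n + 61*u) (Z(u, n) = (u - 4)*(n + 61*u) = (-4 + u)*(n + 61*u))
41823/Q(-31) - 39948/Z(-122, -99) = 41823/(-3 - 163/6/(-31)) - 39948/(-244*(-122) - 4*(-99) + 61*(-122)² - 99*(-122)) = 41823/(-3 - 163/6*(-1/31)) - 39948/(29768 + 396 + 61*14884 + 12078) = 41823/(-3 + 163/186) - 39948/(29768 + 396 + 907924 + 12078) = 41823/(-395/186) - 39948/950166 = 41823*(-186/395) - 39948*1/950166 = -7779078/395 - 6658/158361 = -1231905201068/62552595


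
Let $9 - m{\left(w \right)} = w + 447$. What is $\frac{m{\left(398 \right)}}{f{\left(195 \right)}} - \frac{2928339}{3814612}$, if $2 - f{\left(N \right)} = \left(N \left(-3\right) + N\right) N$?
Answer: $- \frac{56473763315}{72527217956} \approx -0.77866$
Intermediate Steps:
$m{\left(w \right)} = -438 - w$ ($m{\left(w \right)} = 9 - \left(w + 447\right) = 9 - \left(447 + w\right) = -438 - w$)
$f{\left(N \right)} = 2 + 2 N^{2}$ ($f{\left(N \right)} = 2 - \left(N \left(-3\right) + N\right) N = 2 - \left(- 3 N + N\right) N = 2 - - 2 N N = 2 - - 2 N^{2} = 2 + 2 N^{2}$)
$\frac{m{\left(398 \right)}}{f{\left(195 \right)}} - \frac{2928339}{3814612} = \frac{-438 - 398}{2 + 2 \cdot 195^{2}} - \frac{2928339}{3814612} = \frac{-438 - 398}{2 + 2 \cdot 38025} - \frac{2928339}{3814612} = - \frac{836}{2 + 76050} - \frac{2928339}{3814612} = - \frac{836}{76052} - \frac{2928339}{3814612} = \left(-836\right) \frac{1}{76052} - \frac{2928339}{3814612} = - \frac{209}{19013} - \frac{2928339}{3814612} = - \frac{56473763315}{72527217956}$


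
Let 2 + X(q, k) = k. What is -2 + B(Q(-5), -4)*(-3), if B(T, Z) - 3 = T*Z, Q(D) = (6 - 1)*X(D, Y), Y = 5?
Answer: 169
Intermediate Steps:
X(q, k) = -2 + k
Q(D) = 15 (Q(D) = (6 - 1)*(-2 + 5) = 5*3 = 15)
B(T, Z) = 3 + T*Z
-2 + B(Q(-5), -4)*(-3) = -2 + (3 + 15*(-4))*(-3) = -2 + (3 - 60)*(-3) = -2 - 57*(-3) = -2 + 171 = 169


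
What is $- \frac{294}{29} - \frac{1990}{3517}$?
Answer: $- \frac{1091708}{101993} \approx -10.704$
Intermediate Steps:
$- \frac{294}{29} - \frac{1990}{3517} = - \frac{1091708}{101993}$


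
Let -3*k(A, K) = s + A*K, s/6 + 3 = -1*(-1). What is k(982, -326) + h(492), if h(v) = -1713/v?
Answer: 52501903/492 ≈ 1.0671e+5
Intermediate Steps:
s = -12 (s = -18 + 6*(-1*(-1)) = -18 + 6*1 = -18 + 6 = -12)
k(A, K) = 4 - A*K/3 (k(A, K) = -(-12 + A*K)/3 = 4 - A*K/3)
k(982, -326) + h(492) = (4 - ⅓*982*(-326)) - 1713/492 = (4 + 320132/3) - 1713*1/492 = 320144/3 - 571/164 = 52501903/492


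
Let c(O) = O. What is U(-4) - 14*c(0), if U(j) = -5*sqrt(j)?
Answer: -10*I ≈ -10.0*I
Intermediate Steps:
U(-4) - 14*c(0) = -10*I - 14*0 = -10*I + 0 = -10*I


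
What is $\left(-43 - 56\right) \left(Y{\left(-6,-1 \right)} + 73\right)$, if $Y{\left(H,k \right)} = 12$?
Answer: $-8415$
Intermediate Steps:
$\left(-43 - 56\right) \left(Y{\left(-6,-1 \right)} + 73\right) = \left(-43 - 56\right) \left(12 + 73\right) = \left(-43 - 56\right) 85 = \left(-99\right) 85 = -8415$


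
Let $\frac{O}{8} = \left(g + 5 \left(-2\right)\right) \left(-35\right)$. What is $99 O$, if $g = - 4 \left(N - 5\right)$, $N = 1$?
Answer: $-166320$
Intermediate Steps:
$g = 16$ ($g = - 4 \left(1 - 5\right) = \left(-4\right) \left(-4\right) = 16$)
$O = -1680$ ($O = 8 \left(16 + 5 \left(-2\right)\right) \left(-35\right) = 8 \left(16 - 10\right) \left(-35\right) = 8 \cdot 6 \left(-35\right) = 8 \left(-210\right) = -1680$)
$99 O = 99 \left(-1680\right) = -166320$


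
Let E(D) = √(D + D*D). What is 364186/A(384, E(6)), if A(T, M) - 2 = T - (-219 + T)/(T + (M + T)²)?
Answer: 341196982904297884/361632941072089 - 5127738880*√42/361632941072089 ≈ 943.49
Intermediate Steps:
E(D) = √(D + D²)
A(T, M) = 2 + T - (-219 + T)/(T + (M + T)²) (A(T, M) = 2 + (T - (-219 + T)/(T + (M + T)²)) = 2 + T - (-219 + T)/(T + (M + T)²))
364186/A(384, E(6)) = 364186/(((219 + 384 + 384² + 2*(√(6*(1 + 6)) + 384)² + 384*(√(6*(1 + 6)) + 384)²)/(384 + (√(6*(1 + 6)) + 384)²))) = 364186/(((219 + 384 + 147456 + 2*(√(6*7) + 384)² + 384*(√(6*7) + 384)²)/(384 + (√(6*7) + 384)²))) = 364186/(((219 + 384 + 147456 + 2*(√42 + 384)² + 384*(√42 + 384)²)/(384 + (√42 + 384)²))) = 364186/(((219 + 384 + 147456 + 2*(384 + √42)² + 384*(384 + √42)²)/(384 + (384 + √42)²))) = 364186/(((148059 + 386*(384 + √42)²)/(384 + (384 + √42)²))) = 364186*((384 + (384 + √42)²)/(148059 + 386*(384 + √42)²)) = 364186*(384 + (384 + √42)²)/(148059 + 386*(384 + √42)²)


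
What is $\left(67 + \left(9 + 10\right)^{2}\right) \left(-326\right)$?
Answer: $-139528$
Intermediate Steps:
$\left(67 + \left(9 + 10\right)^{2}\right) \left(-326\right) = \left(67 + 19^{2}\right) \left(-326\right) = \left(67 + 361\right) \left(-326\right) = 428 \left(-326\right) = -139528$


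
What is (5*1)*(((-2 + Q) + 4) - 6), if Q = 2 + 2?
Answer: 0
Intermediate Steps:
Q = 4
(5*1)*(((-2 + Q) + 4) - 6) = (5*1)*(((-2 + 4) + 4) - 6) = 5*((2 + 4) - 6) = 5*(6 - 6) = 5*0 = 0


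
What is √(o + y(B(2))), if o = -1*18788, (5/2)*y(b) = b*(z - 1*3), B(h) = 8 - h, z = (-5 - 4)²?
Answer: 2*I*√116255/5 ≈ 136.38*I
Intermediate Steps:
z = 81 (z = (-9)² = 81)
y(b) = 156*b/5 (y(b) = 2*(b*(81 - 1*3))/5 = 2*(b*(81 - 3))/5 = 2*(b*78)/5 = 2*(78*b)/5 = 156*b/5)
o = -18788
√(o + y(B(2))) = √(-18788 + 156*(8 - 1*2)/5) = √(-18788 + 156*(8 - 2)/5) = √(-18788 + (156/5)*6) = √(-18788 + 936/5) = √(-93004/5) = 2*I*√116255/5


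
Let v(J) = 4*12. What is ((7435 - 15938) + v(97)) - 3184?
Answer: -11639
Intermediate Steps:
v(J) = 48
((7435 - 15938) + v(97)) - 3184 = ((7435 - 15938) + 48) - 3184 = (-8503 + 48) - 3184 = -8455 - 3184 = -11639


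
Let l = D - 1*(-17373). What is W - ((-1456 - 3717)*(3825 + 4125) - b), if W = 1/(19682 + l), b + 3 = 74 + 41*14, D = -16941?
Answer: 827208263431/20114 ≈ 4.1126e+7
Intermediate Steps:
l = 432 (l = -16941 - 1*(-17373) = -16941 + 17373 = 432)
b = 645 (b = -3 + (74 + 41*14) = -3 + (74 + 574) = -3 + 648 = 645)
W = 1/20114 (W = 1/(19682 + 432) = 1/20114 ≈ 4.9717e-5)
W - ((-1456 - 3717)*(3825 + 4125) - b) = 1/20114 - ((-1456 - 3717)*(3825 + 4125) - 1*645) = 1/20114 - (-5173*7950 - 645) = 1/20114 - (-41125350 - 645) = 1/20114 - 1*(-41125995) = 1/20114 + 41125995 = 827208263431/20114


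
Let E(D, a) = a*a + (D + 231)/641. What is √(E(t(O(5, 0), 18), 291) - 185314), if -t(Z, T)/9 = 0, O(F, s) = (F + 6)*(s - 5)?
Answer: I*√41348039602/641 ≈ 317.23*I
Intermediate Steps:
O(F, s) = (-5 + s)*(6 + F) (O(F, s) = (6 + F)*(-5 + s) = (-5 + s)*(6 + F))
t(Z, T) = 0 (t(Z, T) = -9*0 = 0)
E(D, a) = 231/641 + a² + D/641 (E(D, a) = a² + (231 + D)*(1/641) = a² + (231/641 + D/641) = 231/641 + a² + D/641)
√(E(t(O(5, 0), 18), 291) - 185314) = √((231/641 + 291² + (1/641)*0) - 185314) = √((231/641 + 84681 + 0) - 185314) = √(54280752/641 - 185314) = √(-64505522/641) = I*√41348039602/641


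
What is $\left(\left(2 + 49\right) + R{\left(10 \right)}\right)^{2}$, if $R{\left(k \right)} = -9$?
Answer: $1764$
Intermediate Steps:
$\left(\left(2 + 49\right) + R{\left(10 \right)}\right)^{2} = \left(\left(2 + 49\right) - 9\right)^{2} = \left(51 - 9\right)^{2} = 42^{2} = 1764$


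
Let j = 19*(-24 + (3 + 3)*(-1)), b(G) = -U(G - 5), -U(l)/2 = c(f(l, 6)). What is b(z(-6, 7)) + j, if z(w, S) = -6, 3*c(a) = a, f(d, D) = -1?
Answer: -1712/3 ≈ -570.67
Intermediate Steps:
c(a) = a/3
U(l) = ⅔ (U(l) = -2*(-1)/3 = -2*(-⅓) = ⅔)
b(G) = -⅔ (b(G) = -1*⅔ = -⅔)
j = -570 (j = 19*(-24 + 6*(-1)) = 19*(-24 - 6) = 19*(-30) = -570)
b(z(-6, 7)) + j = -⅔ - 570 = -1712/3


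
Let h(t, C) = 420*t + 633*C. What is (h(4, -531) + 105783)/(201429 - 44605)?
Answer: -57165/39206 ≈ -1.4581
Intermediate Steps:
(h(4, -531) + 105783)/(201429 - 44605) = ((420*4 + 633*(-531)) + 105783)/(201429 - 44605) = ((1680 - 336123) + 105783)/156824 = (-334443 + 105783)*(1/156824) = -228660*1/156824 = -57165/39206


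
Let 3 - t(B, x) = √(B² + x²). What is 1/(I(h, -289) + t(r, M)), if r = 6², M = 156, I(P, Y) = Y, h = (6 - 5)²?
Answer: -143/28082 + 3*√178/14041 ≈ -0.0022416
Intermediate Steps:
h = 1 (h = 1² = 1)
r = 36
t(B, x) = 3 - √(B² + x²)
1/(I(h, -289) + t(r, M)) = 1/(-289 + (3 - √(36² + 156²))) = 1/(-289 + (3 - √(1296 + 24336))) = 1/(-289 + (3 - √25632)) = 1/(-289 + (3 - 12*√178)) = 1/(-286 - 12*√178)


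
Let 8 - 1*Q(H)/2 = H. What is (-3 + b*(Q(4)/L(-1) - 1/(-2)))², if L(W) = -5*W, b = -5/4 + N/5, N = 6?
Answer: 385641/40000 ≈ 9.6410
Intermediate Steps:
Q(H) = 16 - 2*H
b = -1/20 (b = -5/4 + 6/5 = -1/20 ≈ -0.050000)
(-3 + b*(Q(4)/L(-1) - 1/(-2)))² = (-3 - ((16 - 2*4)/((-5*(-1))) - 1/(-2))/20)² = (-3 - ((16 - 8)/5 - 1*(-½))/20)² = (-3 - (8*(⅕) + ½)/20)² = (-3 - (8/5 + ½)/20)² = (-3 - 1/20*21/10)² = (-3 - 21/200)² = (-621/200)² = 385641/40000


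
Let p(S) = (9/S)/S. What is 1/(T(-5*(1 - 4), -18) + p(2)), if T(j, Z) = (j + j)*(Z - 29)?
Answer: -4/5631 ≈ -0.00071035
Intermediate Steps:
T(j, Z) = 2*j*(-29 + Z) (T(j, Z) = (2*j)*(-29 + Z) = 2*j*(-29 + Z))
p(S) = 9/S²
1/(T(-5*(1 - 4), -18) + p(2)) = 1/(2*(-5*(1 - 4))*(-29 - 18) + 9/2²) = 1/(2*(-5*(-3))*(-47) + 9*(¼)) = 1/(2*15*(-47) + 9/4) = 1/(-1410 + 9/4) = 1/(-5631/4) = -4/5631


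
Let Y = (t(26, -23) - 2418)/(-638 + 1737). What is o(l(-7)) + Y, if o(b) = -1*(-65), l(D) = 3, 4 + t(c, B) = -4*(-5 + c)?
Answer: 9847/157 ≈ 62.720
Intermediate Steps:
t(c, B) = 16 - 4*c (t(c, B) = -4 - 4*(-5 + c) = -4 + (20 - 4*c) = 16 - 4*c)
o(b) = 65
Y = -358/157 (Y = ((16 - 4*26) - 2418)/(-638 + 1737) = ((16 - 104) - 2418)/1099 = (-88 - 2418)*(1/1099) = -2506*1/1099 = -358/157 ≈ -2.2803)
o(l(-7)) + Y = 65 - 358/157 = 9847/157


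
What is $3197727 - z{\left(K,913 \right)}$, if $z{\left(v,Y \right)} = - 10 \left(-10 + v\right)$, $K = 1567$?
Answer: $3213297$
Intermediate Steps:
$z{\left(v,Y \right)} = 100 - 10 v$
$3197727 - z{\left(K,913 \right)} = 3197727 - \left(100 - 15670\right) = 3197727 - -15570 = 3197727 + 15570 = 3213297$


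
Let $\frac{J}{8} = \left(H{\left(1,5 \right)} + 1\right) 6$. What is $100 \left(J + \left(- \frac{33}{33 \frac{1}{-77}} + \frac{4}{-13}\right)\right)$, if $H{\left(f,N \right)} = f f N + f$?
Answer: $\frac{536500}{13} \approx 41269.0$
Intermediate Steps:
$H{\left(f,N \right)} = f + N f^{2}$ ($H{\left(f,N \right)} = f^{2} N + f = N f^{2} + f = f + N f^{2}$)
$J = 336$ ($J = 8 \left(1 \left(1 + 5 \cdot 1\right) + 1\right) 6 = 8 \left(1 \left(1 + 5\right) + 1\right) 6 = 8 \left(1 \cdot 6 + 1\right) 6 = 8 \left(6 + 1\right) 6 = 8 \cdot 7 \cdot 6 = 8 \cdot 42 = 336$)
$100 \left(J + \left(- \frac{33}{33 \frac{1}{-77}} + \frac{4}{-13}\right)\right) = 100 \left(336 + \left(- \frac{33}{33 \frac{1}{-77}} + \frac{4}{-13}\right)\right) = 100 \left(336 - \left(\frac{4}{13} + \frac{33}{33 \left(- \frac{1}{77}\right)}\right)\right) = 100 \left(336 - \left(\frac{4}{13} + \frac{33}{- \frac{3}{7}}\right)\right) = 100 \left(336 - - \frac{997}{13}\right) = 100 \left(336 + \left(77 - \frac{4}{13}\right)\right) = 100 \left(336 + \frac{997}{13}\right) = 100 \cdot \frac{5365}{13} = \frac{536500}{13}$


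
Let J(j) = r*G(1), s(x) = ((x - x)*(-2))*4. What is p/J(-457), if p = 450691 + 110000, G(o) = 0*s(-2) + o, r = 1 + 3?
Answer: 560691/4 ≈ 1.4017e+5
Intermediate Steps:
s(x) = 0 (s(x) = (0*(-2))*4 = 0*4 = 0)
r = 4
G(o) = o (G(o) = 0*0 + o = 0 + o = o)
J(j) = 4 (J(j) = 4*1 = 4)
p = 560691
p/J(-457) = 560691/4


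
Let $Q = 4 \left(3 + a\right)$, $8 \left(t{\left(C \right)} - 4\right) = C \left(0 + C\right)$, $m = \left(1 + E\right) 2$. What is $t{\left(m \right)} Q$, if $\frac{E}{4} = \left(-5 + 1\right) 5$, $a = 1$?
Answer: $49992$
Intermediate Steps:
$E = -80$ ($E = 4 \left(-5 + 1\right) 5 = 4 \left(\left(-4\right) 5\right) = 4 \left(-20\right) = -80$)
$m = -158$ ($m = \left(1 - 80\right) 2 = \left(-79\right) 2 = -158$)
$t{\left(C \right)} = 4 + \frac{C^{2}}{8}$ ($t{\left(C \right)} = 4 + \frac{C \left(0 + C\right)}{8} = 4 + \frac{C C}{8} = 4 + \frac{C^{2}}{8}$)
$Q = 16$ ($Q = 4 \left(3 + 1\right) = 4 \cdot 4 = 16$)
$t{\left(m \right)} Q = \left(4 + \frac{\left(-158\right)^{2}}{8}\right) 16 = \left(4 + \frac{1}{8} \cdot 24964\right) 16 = \left(4 + \frac{6241}{2}\right) 16 = \frac{6249}{2} \cdot 16 = 49992$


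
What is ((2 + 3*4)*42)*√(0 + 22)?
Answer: 588*√22 ≈ 2758.0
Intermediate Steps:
((2 + 3*4)*42)*√(0 + 22) = ((2 + 12)*42)*√22 = (14*42)*√22 = 588*√22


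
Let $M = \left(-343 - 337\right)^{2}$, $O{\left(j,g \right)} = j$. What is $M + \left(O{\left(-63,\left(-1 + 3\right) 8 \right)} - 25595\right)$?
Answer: $436742$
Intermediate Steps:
$M = 462400$ ($M = \left(-680\right)^{2} = 462400$)
$M + \left(O{\left(-63,\left(-1 + 3\right) 8 \right)} - 25595\right) = 462400 - 25658 = 436742$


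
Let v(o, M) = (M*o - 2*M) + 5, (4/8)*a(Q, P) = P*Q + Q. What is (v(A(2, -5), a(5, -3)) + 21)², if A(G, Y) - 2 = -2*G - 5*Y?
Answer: 155236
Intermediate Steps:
A(G, Y) = 2 - 5*Y - 2*G (A(G, Y) = 2 + (-2*G - 5*Y) = 2 + (-5*Y - 2*G) = 2 - 5*Y - 2*G)
a(Q, P) = 2*Q + 2*P*Q (a(Q, P) = 2*(P*Q + Q) = 2*(Q + P*Q) = 2*Q + 2*P*Q)
v(o, M) = 5 - 2*M + M*o (v(o, M) = (-2*M + M*o) + 5 = 5 - 2*M + M*o)
(v(A(2, -5), a(5, -3)) + 21)² = ((5 - 4*5*(1 - 3) + (2*5*(1 - 3))*(2 - 5*(-5) - 2*2)) + 21)² = ((5 - 4*5*(-2) + (2*5*(-2))*(2 + 25 - 4)) + 21)² = ((5 - 2*(-20) - 20*23) + 21)² = ((5 + 40 - 460) + 21)² = (-415 + 21)² = (-394)² = 155236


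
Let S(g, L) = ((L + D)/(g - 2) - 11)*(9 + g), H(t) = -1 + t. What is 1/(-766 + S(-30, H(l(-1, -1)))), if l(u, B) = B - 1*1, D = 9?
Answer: -16/8497 ≈ -0.0018830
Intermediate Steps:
l(u, B) = -1 + B (l(u, B) = B - 1 = -1 + B)
S(g, L) = (-11 + (9 + L)/(-2 + g))*(9 + g) (S(g, L) = ((L + 9)/(g - 2) - 11)*(9 + g) = ((9 + L)/(-2 + g) - 11)*(9 + g) = (-11 + (9 + L)/(-2 + g))*(9 + g))
1/(-766 + S(-30, H(l(-1, -1)))) = 1/(-766 + (279 - 68*(-30) - 11*(-30)² + 9*(-1 + (-1 - 1)) + (-1 + (-1 - 1))*(-30))/(-2 - 30)) = 1/(-766 + (279 + 2040 - 11*900 + 9*(-1 - 2) + (-1 - 2)*(-30))/(-32)) = 1/(-766 - (279 + 2040 - 9900 + 9*(-3) - 3*(-30))/32) = 1/(-766 - (279 + 2040 - 9900 - 27 + 90)/32) = 1/(-766 - 1/32*(-7518)) = 1/(-766 + 3759/16) = 1/(-8497/16) = -16/8497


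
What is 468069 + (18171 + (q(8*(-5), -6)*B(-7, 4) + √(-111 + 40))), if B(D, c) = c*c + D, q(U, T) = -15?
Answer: 486105 + I*√71 ≈ 4.8611e+5 + 8.4261*I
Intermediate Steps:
B(D, c) = D + c² (B(D, c) = c² + D = D + c²)
468069 + (18171 + (q(8*(-5), -6)*B(-7, 4) + √(-111 + 40))) = 468069 + (18171 + (-15*(-7 + 4²) + √(-111 + 40))) = 468069 + (18171 + (-15*(-7 + 16) + √(-71))) = 468069 + (18171 + (-15*9 + I*√71)) = 468069 + (18171 + (-135 + I*√71)) = 468069 + (18036 + I*√71) = 486105 + I*√71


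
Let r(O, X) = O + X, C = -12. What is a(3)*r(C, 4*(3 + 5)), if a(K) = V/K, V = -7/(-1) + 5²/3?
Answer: 920/9 ≈ 102.22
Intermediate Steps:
V = 46/3 (V = -7*(-1) + 25*(⅓) = 7 + 25/3 = 46/3 ≈ 15.333)
a(K) = 46/(3*K)
a(3)*r(C, 4*(3 + 5)) = ((46/3)/3)*(-12 + 4*(3 + 5)) = ((46/3)*(⅓))*(-12 + 4*8) = 46*(-12 + 32)/9 = (46/9)*20 = 920/9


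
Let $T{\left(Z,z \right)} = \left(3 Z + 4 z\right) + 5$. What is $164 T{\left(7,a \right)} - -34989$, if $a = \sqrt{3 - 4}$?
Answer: $39253 + 656 i \approx 39253.0 + 656.0 i$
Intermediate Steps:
$a = i$ ($a = \sqrt{-1} = i \approx 1.0 i$)
$T{\left(Z,z \right)} = 5 + 3 Z + 4 z$
$164 T{\left(7,a \right)} - -34989 = 164 \left(5 + 3 \cdot 7 + 4 i\right) - -34989 = 164 \left(5 + 21 + 4 i\right) + 34989 = 164 \left(26 + 4 i\right) + 34989 = \left(4264 + 656 i\right) + 34989 = 39253 + 656 i$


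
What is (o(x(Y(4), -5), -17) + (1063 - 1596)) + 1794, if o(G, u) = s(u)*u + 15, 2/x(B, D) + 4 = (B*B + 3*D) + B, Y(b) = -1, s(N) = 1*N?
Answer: 1565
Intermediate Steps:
s(N) = N
x(B, D) = 2/(-4 + B + B² + 3*D) (x(B, D) = 2/(-4 + ((B*B + 3*D) + B)) = 2/(-4 + ((B² + 3*D) + B)) = 2/(-4 + (B + B² + 3*D)) = 2/(-4 + B + B² + 3*D))
o(G, u) = 15 + u² (o(G, u) = u*u + 15 = u² + 15 = 15 + u²)
(o(x(Y(4), -5), -17) + (1063 - 1596)) + 1794 = ((15 + (-17)²) + (1063 - 1596)) + 1794 = ((15 + 289) - 533) + 1794 = (304 - 533) + 1794 = -229 + 1794 = 1565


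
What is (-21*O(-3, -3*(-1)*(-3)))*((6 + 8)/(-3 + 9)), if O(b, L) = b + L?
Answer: 588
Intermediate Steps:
O(b, L) = L + b
(-21*O(-3, -3*(-1)*(-3)))*((6 + 8)/(-3 + 9)) = (-21*(-3*(-1)*(-3) - 3))*((6 + 8)/(-3 + 9)) = (-21*(3*(-3) - 3))*(14/6) = (-21*(-9 - 3))*(14*(⅙)) = -21*(-12)*(7/3) = 252*(7/3) = 588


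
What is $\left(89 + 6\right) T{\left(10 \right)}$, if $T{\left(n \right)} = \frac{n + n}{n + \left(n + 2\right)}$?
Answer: $\frac{950}{11} \approx 86.364$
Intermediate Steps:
$T{\left(n \right)} = \frac{2 n}{2 + 2 n}$ ($T{\left(n \right)} = \frac{2 n}{n + \left(2 + n\right)} = \frac{2 n}{2 + 2 n}$)
$\left(89 + 6\right) T{\left(10 \right)} = \left(89 + 6\right) \frac{10}{1 + 10} = 95 \cdot \frac{10}{11} = \frac{950}{11}$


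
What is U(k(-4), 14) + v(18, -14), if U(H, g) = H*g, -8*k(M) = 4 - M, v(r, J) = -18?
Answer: -32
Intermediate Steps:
k(M) = -1/2 + M/8 (k(M) = -(4 - M)/8 = -1/2 + M/8)
U(k(-4), 14) + v(18, -14) = (-1/2 + (1/8)*(-4))*14 - 18 = (-1/2 - 1/2)*14 - 18 = -1*14 - 18 = -14 - 18 = -32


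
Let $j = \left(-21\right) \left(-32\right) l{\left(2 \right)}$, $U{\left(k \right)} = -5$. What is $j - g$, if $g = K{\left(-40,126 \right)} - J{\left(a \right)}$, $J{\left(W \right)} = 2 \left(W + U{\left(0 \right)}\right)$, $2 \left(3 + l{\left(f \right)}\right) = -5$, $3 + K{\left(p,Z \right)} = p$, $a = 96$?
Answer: $-3471$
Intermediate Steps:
$K{\left(p,Z \right)} = -3 + p$
$l{\left(f \right)} = - \frac{11}{2}$ ($l{\left(f \right)} = -3 + \frac{1}{2} \left(-5\right) = -3 - \frac{5}{2} = - \frac{11}{2}$)
$J{\left(W \right)} = -10 + 2 W$ ($J{\left(W \right)} = 2 \left(W - 5\right) = 2 \left(-5 + W\right) = -10 + 2 W$)
$j = -3696$ ($j = \left(-21\right) \left(-32\right) \left(- \frac{11}{2}\right) = 672 \left(- \frac{11}{2}\right) = -3696$)
$g = -225$ ($g = \left(-3 - 40\right) - \left(-10 + 2 \cdot 96\right) = -43 - \left(-10 + 192\right) = -43 - 182 = -225$)
$j - g = -3696 - -225 = -3696 + 225 = -3471$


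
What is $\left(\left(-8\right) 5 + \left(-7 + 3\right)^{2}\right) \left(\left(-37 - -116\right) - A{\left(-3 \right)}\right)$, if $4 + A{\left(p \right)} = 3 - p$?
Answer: $-1848$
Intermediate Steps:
$A{\left(p \right)} = -1 - p$ ($A{\left(p \right)} = -4 - \left(-3 + p\right) = -1 - p$)
$\left(\left(-8\right) 5 + \left(-7 + 3\right)^{2}\right) \left(\left(-37 - -116\right) - A{\left(-3 \right)}\right) = \left(\left(-8\right) 5 + \left(-7 + 3\right)^{2}\right) \left(\left(-37 - -116\right) - \left(-1 - -3\right)\right) = \left(-40 + \left(-4\right)^{2}\right) \left(\left(-37 + 116\right) - \left(-1 + 3\right)\right) = \left(-40 + 16\right) \left(79 - 2\right) = - 24 \left(79 - 2\right) = \left(-24\right) 77 = -1848$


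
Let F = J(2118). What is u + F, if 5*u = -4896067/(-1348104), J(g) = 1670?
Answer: 11261564467/6740520 ≈ 1670.7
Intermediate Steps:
F = 1670
u = 4896067/6740520 (u = (-4896067/(-1348104))/5 = (-4896067*(-1/1348104))/5 = (1/5)*(4896067/1348104) = 4896067/6740520 ≈ 0.72636)
u + F = 4896067/6740520 + 1670 = 11261564467/6740520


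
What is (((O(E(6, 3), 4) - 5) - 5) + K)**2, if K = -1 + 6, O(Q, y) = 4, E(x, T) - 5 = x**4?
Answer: 1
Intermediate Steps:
E(x, T) = 5 + x**4
K = 5
(((O(E(6, 3), 4) - 5) - 5) + K)**2 = (((4 - 5) - 5) + 5)**2 = ((-1 - 5) + 5)**2 = (-6 + 5)**2 = (-1)**2 = 1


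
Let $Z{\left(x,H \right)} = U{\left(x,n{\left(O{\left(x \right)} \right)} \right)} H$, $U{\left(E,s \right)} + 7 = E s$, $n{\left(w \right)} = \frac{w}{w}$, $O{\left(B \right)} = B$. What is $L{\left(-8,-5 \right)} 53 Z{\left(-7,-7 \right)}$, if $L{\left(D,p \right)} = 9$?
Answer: $46746$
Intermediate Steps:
$n{\left(w \right)} = 1$
$U{\left(E,s \right)} = -7 + E s$
$Z{\left(x,H \right)} = H \left(-7 + x\right)$ ($Z{\left(x,H \right)} = \left(-7 + x 1\right) H = \left(-7 + x\right) H = H \left(-7 + x\right)$)
$L{\left(-8,-5 \right)} 53 Z{\left(-7,-7 \right)} = 9 \cdot 53 \left(- 7 \left(-7 - 7\right)\right) = 477 \left(\left(-7\right) \left(-14\right)\right) = 477 \cdot 98 = 46746$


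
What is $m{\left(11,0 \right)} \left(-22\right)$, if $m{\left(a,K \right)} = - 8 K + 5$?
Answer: $-110$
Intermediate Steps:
$m{\left(a,K \right)} = 5 - 8 K$
$m{\left(11,0 \right)} \left(-22\right) = \left(5 - 0\right) \left(-22\right) = \left(5 + 0\right) \left(-22\right) = 5 \left(-22\right) = -110$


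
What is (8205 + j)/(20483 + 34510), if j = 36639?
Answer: 14948/18331 ≈ 0.81545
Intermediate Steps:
(8205 + j)/(20483 + 34510) = (8205 + 36639)/(20483 + 34510) = 44844/54993 = 44844*(1/54993) = 14948/18331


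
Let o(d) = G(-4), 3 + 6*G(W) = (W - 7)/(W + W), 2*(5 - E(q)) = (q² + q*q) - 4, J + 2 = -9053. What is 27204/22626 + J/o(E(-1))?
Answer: 1639086382/49023 ≈ 33435.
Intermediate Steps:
J = -9055 (J = -2 - 9053 = -9055)
E(q) = 7 - q² (E(q) = 5 - ((q² + q*q) - 4)/2 = 5 - ((q² + q²) - 4)/2 = 5 - (2*q² - 4)/2 = 5 - (-4 + 2*q²)/2 = 5 + (2 - q²) = 7 - q²)
G(W) = -½ + (-7 + W)/(12*W) (G(W) = -½ + ((W - 7)/(W + W))/6 = -½ + ((-7 + W)/((2*W)))/6 = -½ + ((-7 + W)*(1/(2*W)))/6 = -½ + ((-7 + W)/(2*W))/6 = -½ + (-7 + W)/(12*W))
o(d) = -13/48 (o(d) = (1/12)*(-7 - 5*(-4))/(-4) = (1/12)*(-¼)*(-7 + 20) = (1/12)*(-¼)*13 = -13/48)
27204/22626 + J/o(E(-1)) = 27204/22626 - 9055/(-13/48) = 27204*(1/22626) - 9055*(-48/13) = 4534/3771 + 434640/13 = 1639086382/49023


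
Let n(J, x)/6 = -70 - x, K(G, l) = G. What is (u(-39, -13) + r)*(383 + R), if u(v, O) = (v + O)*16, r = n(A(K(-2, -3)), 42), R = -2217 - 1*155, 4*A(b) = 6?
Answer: 2991456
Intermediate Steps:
A(b) = 3/2 (A(b) = (¼)*6 = 3/2)
n(J, x) = -420 - 6*x (n(J, x) = 6*(-70 - x) = -420 - 6*x)
R = -2372 (R = -2217 - 155 = -2372)
r = -672 (r = -420 - 6*42 = -420 - 252 = -672)
u(v, O) = 16*O + 16*v (u(v, O) = (O + v)*16 = 16*O + 16*v)
(u(-39, -13) + r)*(383 + R) = ((16*(-13) + 16*(-39)) - 672)*(383 - 2372) = ((-208 - 624) - 672)*(-1989) = (-832 - 672)*(-1989) = -1504*(-1989) = 2991456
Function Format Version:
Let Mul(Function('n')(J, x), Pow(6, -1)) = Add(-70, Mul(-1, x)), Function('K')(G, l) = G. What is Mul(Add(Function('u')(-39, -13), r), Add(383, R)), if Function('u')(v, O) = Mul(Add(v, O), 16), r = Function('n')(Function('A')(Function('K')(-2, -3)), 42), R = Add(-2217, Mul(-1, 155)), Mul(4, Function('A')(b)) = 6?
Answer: 2991456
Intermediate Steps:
Function('A')(b) = Rational(3, 2) (Function('A')(b) = Mul(Rational(1, 4), 6) = Rational(3, 2))
Function('n')(J, x) = Add(-420, Mul(-6, x)) (Function('n')(J, x) = Mul(6, Add(-70, Mul(-1, x))) = Add(-420, Mul(-6, x)))
R = -2372 (R = Add(-2217, -155) = -2372)
r = -672 (r = Add(-420, Mul(-6, 42)) = Add(-420, -252) = -672)
Function('u')(v, O) = Add(Mul(16, O), Mul(16, v)) (Function('u')(v, O) = Mul(Add(O, v), 16) = Add(Mul(16, O), Mul(16, v)))
Mul(Add(Function('u')(-39, -13), r), Add(383, R)) = Mul(Add(Add(Mul(16, -13), Mul(16, -39)), -672), Add(383, -2372)) = Mul(Add(Add(-208, -624), -672), -1989) = Mul(Add(-832, -672), -1989) = Mul(-1504, -1989) = 2991456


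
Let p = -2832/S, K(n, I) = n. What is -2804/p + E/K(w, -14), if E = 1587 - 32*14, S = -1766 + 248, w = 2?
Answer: -55076/59 ≈ -933.49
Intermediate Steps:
S = -1518
E = 1139 (E = 1587 - 448 = 1139)
p = 472/253 (p = -2832/(-1518) = -2832*(-1/1518) = 472/253 ≈ 1.8656)
-2804/p + E/K(w, -14) = -2804/472/253 + 1139/2 = -2804*253/472 + 1139*(1/2) = -177353/118 + 1139/2 = -55076/59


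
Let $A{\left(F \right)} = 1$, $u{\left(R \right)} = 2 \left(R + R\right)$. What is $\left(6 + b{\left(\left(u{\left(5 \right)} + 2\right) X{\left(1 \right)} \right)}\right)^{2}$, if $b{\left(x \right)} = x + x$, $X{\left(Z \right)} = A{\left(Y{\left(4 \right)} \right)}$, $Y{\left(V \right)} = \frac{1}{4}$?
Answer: $2500$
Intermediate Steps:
$u{\left(R \right)} = 4 R$ ($u{\left(R \right)} = 2 \cdot 2 R = 4 R$)
$Y{\left(V \right)} = \frac{1}{4}$
$X{\left(Z \right)} = 1$
$b{\left(x \right)} = 2 x$
$\left(6 + b{\left(\left(u{\left(5 \right)} + 2\right) X{\left(1 \right)} \right)}\right)^{2} = \left(6 + 2 \left(4 \cdot 5 + 2\right) 1\right)^{2} = \left(6 + 2 \left(20 + 2\right) 1\right)^{2} = \left(6 + 2 \cdot 22 \cdot 1\right)^{2} = \left(6 + 2 \cdot 22\right)^{2} = \left(6 + 44\right)^{2} = 50^{2} = 2500$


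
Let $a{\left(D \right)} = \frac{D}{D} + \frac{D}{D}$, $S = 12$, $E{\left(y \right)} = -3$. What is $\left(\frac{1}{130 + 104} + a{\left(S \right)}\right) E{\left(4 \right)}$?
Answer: $- \frac{469}{78} \approx -6.0128$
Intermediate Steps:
$a{\left(D \right)} = 2$ ($a{\left(D \right)} = 1 + 1 = 2$)
$\left(\frac{1}{130 + 104} + a{\left(S \right)}\right) E{\left(4 \right)} = \left(\frac{1}{130 + 104} + 2\right) \left(-3\right) = \left(\frac{1}{234} + 2\right) \left(-3\right) = \frac{469}{234} \left(-3\right) = - \frac{469}{78}$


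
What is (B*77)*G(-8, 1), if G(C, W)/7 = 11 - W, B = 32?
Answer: 172480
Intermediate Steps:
G(C, W) = 77 - 7*W (G(C, W) = 7*(11 - W) = 77 - 7*W)
(B*77)*G(-8, 1) = (32*77)*(77 - 7*1) = 2464*(77 - 7) = 2464*70 = 172480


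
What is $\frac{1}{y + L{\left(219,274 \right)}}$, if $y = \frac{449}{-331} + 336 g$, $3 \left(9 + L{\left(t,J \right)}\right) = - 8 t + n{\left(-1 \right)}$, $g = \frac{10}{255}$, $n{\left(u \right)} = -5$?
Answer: $- \frac{16881}{9839035} \approx -0.0017157$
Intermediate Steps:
$g = \frac{2}{51}$ ($g = 10 \cdot \frac{1}{255} = \frac{2}{51} \approx 0.039216$)
$L{\left(t,J \right)} = - \frac{32}{3} - \frac{8 t}{3}$ ($L{\left(t,J \right)} = -9 + \frac{- 8 t - 5}{3} = -9 + \frac{-5 - 8 t}{3} = -9 - \left(\frac{5}{3} + \frac{8 t}{3}\right) = - \frac{32}{3} - \frac{8 t}{3}$)
$y = \frac{66511}{5627}$ ($y = \frac{449}{-331} + 336 \cdot \frac{2}{51} = 449 \left(- \frac{1}{331}\right) + \frac{224}{17} = - \frac{449}{331} + \frac{224}{17} = \frac{66511}{5627} \approx 11.82$)
$\frac{1}{y + L{\left(219,274 \right)}} = \frac{1}{\frac{66511}{5627} - \frac{1784}{3}} = \frac{1}{- \frac{9839035}{16881}} = - \frac{16881}{9839035}$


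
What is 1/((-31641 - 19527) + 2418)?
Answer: -1/48750 ≈ -2.0513e-5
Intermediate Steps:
1/((-31641 - 19527) + 2418) = 1/(-51168 + 2418) = 1/(-48750) = -1/48750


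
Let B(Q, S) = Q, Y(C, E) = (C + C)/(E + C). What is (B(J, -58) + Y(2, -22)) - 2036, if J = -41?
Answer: -10386/5 ≈ -2077.2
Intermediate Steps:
Y(C, E) = 2*C/(C + E) (Y(C, E) = (2*C)/(C + E) = 2*C/(C + E))
(B(J, -58) + Y(2, -22)) - 2036 = (-41 + 2*2/(2 - 22)) - 2036 = (-41 + 2*2/(-20)) - 2036 = (-41 + 2*2*(-1/20)) - 2036 = (-41 - ⅕) - 2036 = -206/5 - 2036 = -10386/5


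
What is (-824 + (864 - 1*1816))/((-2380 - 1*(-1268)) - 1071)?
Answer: 48/59 ≈ 0.81356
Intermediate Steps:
(-824 + (864 - 1*1816))/((-2380 - 1*(-1268)) - 1071) = (-824 + (864 - 1816))/((-2380 + 1268) - 1071) = (-824 - 952)/(-1112 - 1071) = -1776/(-2183) = -1776*(-1/2183) = 48/59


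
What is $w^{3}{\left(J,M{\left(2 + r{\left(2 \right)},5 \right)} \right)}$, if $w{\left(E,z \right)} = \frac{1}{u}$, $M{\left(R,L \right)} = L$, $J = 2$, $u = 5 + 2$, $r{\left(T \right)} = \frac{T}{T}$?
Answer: $\frac{1}{343} \approx 0.0029155$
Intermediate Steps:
$r{\left(T \right)} = 1$
$u = 7$
$w{\left(E,z \right)} = \frac{1}{7}$
$w^{3}{\left(J,M{\left(2 + r{\left(2 \right)},5 \right)} \right)} = \left(\frac{1}{7}\right)^{3} = \frac{1}{343}$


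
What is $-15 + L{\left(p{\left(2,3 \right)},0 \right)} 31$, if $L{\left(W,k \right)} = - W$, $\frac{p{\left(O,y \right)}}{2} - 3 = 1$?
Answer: $-263$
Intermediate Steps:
$p{\left(O,y \right)} = 8$ ($p{\left(O,y \right)} = 6 + 2 \cdot 1 = 6 + 2 = 8$)
$-15 + L{\left(p{\left(2,3 \right)},0 \right)} 31 = -15 + \left(-1\right) 8 \cdot 31 = -15 - 248 = -263$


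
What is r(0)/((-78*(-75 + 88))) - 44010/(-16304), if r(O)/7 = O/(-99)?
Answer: 22005/8152 ≈ 2.6993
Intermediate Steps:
r(O) = -7*O/99 (r(O) = 7*(O/(-99)) = 7*(O*(-1/99)) = 7*(-O/99) = -7*O/99)
r(0)/((-78*(-75 + 88))) - 44010/(-16304) = (-7/99*0)/((-78*(-75 + 88))) - 44010/(-16304) = 0/((-78*13)) - 44010*(-1/16304) = 0/(-1014) + 22005/8152 = 0*(-1/1014) + 22005/8152 = 0 + 22005/8152 = 22005/8152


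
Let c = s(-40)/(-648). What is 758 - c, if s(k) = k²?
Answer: 61598/81 ≈ 760.47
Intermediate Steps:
c = -200/81 (c = (-40)²/(-648) = 1600*(-1/648) = -200/81 ≈ -2.4691)
758 - c = 758 - 1*(-200/81) = 758 + 200/81 = 61598/81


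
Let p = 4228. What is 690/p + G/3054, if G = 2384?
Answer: 3046703/3228078 ≈ 0.94381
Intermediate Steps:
690/p + G/3054 = 690/4228 + 2384/3054 = 690*(1/4228) + 2384*(1/3054) = 345/2114 + 1192/1527 = 3046703/3228078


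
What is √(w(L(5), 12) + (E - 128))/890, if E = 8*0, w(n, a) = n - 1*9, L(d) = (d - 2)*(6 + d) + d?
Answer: 3*I*√11/890 ≈ 0.01118*I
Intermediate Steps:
L(d) = d + (-2 + d)*(6 + d) (L(d) = (-2 + d)*(6 + d) + d = d + (-2 + d)*(6 + d))
w(n, a) = -9 + n (w(n, a) = n - 9 = -9 + n)
E = 0
√(w(L(5), 12) + (E - 128))/890 = √((-9 + (-12 + 5² + 5*5)) + (0 - 128))/890 = √((-9 + (-12 + 25 + 25)) - 128)*(1/890) = √((-9 + 38) - 128)*(1/890) = √(29 - 128)*(1/890) = √(-99)*(1/890) = (3*I*√11)*(1/890) = 3*I*√11/890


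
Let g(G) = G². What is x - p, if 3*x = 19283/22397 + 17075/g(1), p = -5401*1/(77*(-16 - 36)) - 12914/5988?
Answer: 69476193435247/12204304476 ≈ 5692.8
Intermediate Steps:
p = -440147/544908 (p = -5401/(77*(-52)) - 12914*1/5988 = -5401/(-4004) - 6457/2994 = -5401*(-1/4004) - 6457/2994 = 491/364 - 6457/2994 = -440147/544908 ≈ -0.80775)
x = 127482686/22397 (x = (19283/22397 + 17075/(1²))/3 = (19283*(1/22397) + 17075/1)/3 = (19283/22397 + 17075*1)/3 = (19283/22397 + 17075)/3 = (⅓)*(382448058/22397) = 127482686/22397 ≈ 5692.0)
x - p = 127482686/22397 - 1*(-440147/544908) = 127482686/22397 + 440147/544908 = 69476193435247/12204304476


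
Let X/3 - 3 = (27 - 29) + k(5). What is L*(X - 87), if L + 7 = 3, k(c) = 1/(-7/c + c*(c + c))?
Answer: 27196/81 ≈ 335.75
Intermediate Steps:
k(c) = 1/(-7/c + 2*c**2) (k(c) = 1/(-7/c + c*(2*c)) = 1/(-7/c + 2*c**2))
L = -4 (L = -7 + 3 = -4)
X = 248/81 (X = 9 + 3*((27 - 29) + 5/(-7 + 2*5**3)) = 9 + 3*(-2 + 5/(-7 + 2*125)) = 9 + 3*(-2 + 5/(-7 + 250)) = 9 + 3*(-2 + 5/243) = 9 + 3*(-481/243) = 9 - 481/81 = 248/81 ≈ 3.0617)
L*(X - 87) = -4*(248/81 - 87) = -4*(-6799/81) = 27196/81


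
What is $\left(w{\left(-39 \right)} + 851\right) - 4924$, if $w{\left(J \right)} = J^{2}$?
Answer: $-2552$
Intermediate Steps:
$\left(w{\left(-39 \right)} + 851\right) - 4924 = \left(\left(-39\right)^{2} + 851\right) - 4924 = \left(1521 + 851\right) - 4924 = 2372 - 4924 = -2552$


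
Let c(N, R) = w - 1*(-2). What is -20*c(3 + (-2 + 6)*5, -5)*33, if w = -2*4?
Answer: 3960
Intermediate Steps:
w = -8
c(N, R) = -6 (c(N, R) = -8 - 1*(-2) = -8 + 2 = -6)
-20*c(3 + (-2 + 6)*5, -5)*33 = -20*(-6)*33 = 120*33 = 3960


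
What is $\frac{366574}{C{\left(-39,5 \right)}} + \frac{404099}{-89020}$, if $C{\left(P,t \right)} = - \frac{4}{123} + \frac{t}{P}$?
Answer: $- \frac{52179339403963}{22878140} \approx -2.2808 \cdot 10^{6}$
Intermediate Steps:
$C{\left(P,t \right)} = - \frac{4}{123} + \frac{t}{P}$ ($C{\left(P,t \right)} = \left(-4\right) \frac{1}{123} + \frac{t}{P} = - \frac{4}{123} + \frac{t}{P}$)
$\frac{366574}{C{\left(-39,5 \right)}} + \frac{404099}{-89020} = \frac{366574}{- \frac{4}{123} + \frac{5}{-39}} + \frac{404099}{-89020} = \frac{366574}{- \frac{4}{123} + 5 \left(- \frac{1}{39}\right)} + 404099 \left(- \frac{1}{89020}\right) = \frac{366574}{- \frac{4}{123} - \frac{5}{39}} - \frac{404099}{89020} = \frac{366574}{- \frac{257}{1599}} - \frac{404099}{89020} = 366574 \left(- \frac{1599}{257}\right) - \frac{404099}{89020} = - \frac{586151826}{257} - \frac{404099}{89020} = - \frac{52179339403963}{22878140}$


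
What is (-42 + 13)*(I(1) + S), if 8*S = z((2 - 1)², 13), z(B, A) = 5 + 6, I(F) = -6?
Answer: 1073/8 ≈ 134.13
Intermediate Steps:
z(B, A) = 11
S = 11/8 (S = (⅛)*11 = 11/8 ≈ 1.3750)
(-42 + 13)*(I(1) + S) = (-42 + 13)*(-6 + 11/8) = -29*(-37/8) = 1073/8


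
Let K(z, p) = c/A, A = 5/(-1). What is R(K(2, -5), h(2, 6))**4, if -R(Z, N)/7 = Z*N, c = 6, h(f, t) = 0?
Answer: 0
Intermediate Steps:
A = -5 (A = 5*(-1) = -5)
K(z, p) = -6/5 (K(z, p) = 6/(-5) = 6*(-1/5) = -6/5)
R(Z, N) = -7*N*Z (R(Z, N) = -7*Z*N = -7*N*Z)
R(K(2, -5), h(2, 6))**4 = (-7*0*(-6/5))**4 = 0**4 = 0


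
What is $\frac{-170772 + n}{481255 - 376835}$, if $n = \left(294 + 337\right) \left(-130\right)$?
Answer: $- \frac{126401}{52210} \approx -2.421$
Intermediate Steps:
$n = -82030$ ($n = 631 \left(-130\right) = -82030$)
$\frac{-170772 + n}{481255 - 376835} = \frac{-170772 - 82030}{481255 - 376835} = - \frac{252802}{104420} = \left(-252802\right) \frac{1}{104420} = - \frac{126401}{52210}$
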